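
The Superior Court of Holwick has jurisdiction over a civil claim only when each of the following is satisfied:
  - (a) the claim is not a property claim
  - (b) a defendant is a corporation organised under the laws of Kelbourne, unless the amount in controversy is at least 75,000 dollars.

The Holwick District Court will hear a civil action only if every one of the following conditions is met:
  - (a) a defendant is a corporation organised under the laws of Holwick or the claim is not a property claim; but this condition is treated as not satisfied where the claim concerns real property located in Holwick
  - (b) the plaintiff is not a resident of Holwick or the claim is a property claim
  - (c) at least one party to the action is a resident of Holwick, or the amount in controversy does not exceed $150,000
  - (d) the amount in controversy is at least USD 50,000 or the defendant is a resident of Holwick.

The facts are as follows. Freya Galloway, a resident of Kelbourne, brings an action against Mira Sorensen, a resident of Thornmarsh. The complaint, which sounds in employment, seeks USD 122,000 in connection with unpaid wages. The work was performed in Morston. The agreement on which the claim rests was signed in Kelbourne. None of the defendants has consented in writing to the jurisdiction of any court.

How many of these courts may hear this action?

2

The Superior Court of Holwick:
  (a) The claim is an employment claim, not a property claim. Condition met.
  (b) No defendant is a corporation. But the amount in controversy is USD 122,000, which meets the USD 75,000 floor, and the 'unless' clause therefore excuses the requirement. Condition met.
  → All conditions met; jurisdiction exists.
The Holwick District Court:
  (a) The claim is an employment claim, not a property claim — that alternative is enough. And the carve-out is inapplicable — the claim does not concern real property. Met.
  (b) The plaintiff resides in Kelbourne, which is not Holwick, which satisfies one of the alternatives. Met.
  (c) The amount in controversy is $122,000, within the USD 150,000 ceiling — that alternative is enough. Met.
  (d) The amount in controversy is USD 122,000, which meets the $50,000 floor, so one alternative holds. Met.
  → The court has jurisdiction.
Courts with jurisdiction: the Superior Court of Holwick, the Holwick District Court — 2 in total.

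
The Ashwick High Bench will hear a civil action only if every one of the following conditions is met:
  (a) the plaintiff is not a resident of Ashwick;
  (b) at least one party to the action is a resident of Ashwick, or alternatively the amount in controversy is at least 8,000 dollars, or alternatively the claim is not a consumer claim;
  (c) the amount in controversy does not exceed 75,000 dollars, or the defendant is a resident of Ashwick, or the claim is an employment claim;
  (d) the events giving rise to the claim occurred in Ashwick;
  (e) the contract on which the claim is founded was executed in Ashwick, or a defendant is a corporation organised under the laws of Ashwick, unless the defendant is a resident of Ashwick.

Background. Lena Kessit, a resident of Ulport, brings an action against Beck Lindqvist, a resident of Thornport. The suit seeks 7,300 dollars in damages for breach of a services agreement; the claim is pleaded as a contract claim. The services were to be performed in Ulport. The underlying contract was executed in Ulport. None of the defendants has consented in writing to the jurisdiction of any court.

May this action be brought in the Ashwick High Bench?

No

The Ashwick High Bench:
  (a) The plaintiff resides in Ulport, which is not Ashwick. Condition met.
  (b) The claim is a contract claim, not a consumer claim — that alternative is enough. Met.
  (c) The amount in controversy is USD 7,300, within the $75,000 ceiling, so this disjunct is met. Met.
  (d) The operative events occurred in Ulport, not Ashwick. Not met.
  (e) The contract was executed in Ulport, not Ashwick; no defendant is a corporation — none of the alternatives is met. And the defendant resides in Thornport, not Ashwick, so the proviso does not save it. Condition not met.
  → At least one condition fails; no jurisdiction.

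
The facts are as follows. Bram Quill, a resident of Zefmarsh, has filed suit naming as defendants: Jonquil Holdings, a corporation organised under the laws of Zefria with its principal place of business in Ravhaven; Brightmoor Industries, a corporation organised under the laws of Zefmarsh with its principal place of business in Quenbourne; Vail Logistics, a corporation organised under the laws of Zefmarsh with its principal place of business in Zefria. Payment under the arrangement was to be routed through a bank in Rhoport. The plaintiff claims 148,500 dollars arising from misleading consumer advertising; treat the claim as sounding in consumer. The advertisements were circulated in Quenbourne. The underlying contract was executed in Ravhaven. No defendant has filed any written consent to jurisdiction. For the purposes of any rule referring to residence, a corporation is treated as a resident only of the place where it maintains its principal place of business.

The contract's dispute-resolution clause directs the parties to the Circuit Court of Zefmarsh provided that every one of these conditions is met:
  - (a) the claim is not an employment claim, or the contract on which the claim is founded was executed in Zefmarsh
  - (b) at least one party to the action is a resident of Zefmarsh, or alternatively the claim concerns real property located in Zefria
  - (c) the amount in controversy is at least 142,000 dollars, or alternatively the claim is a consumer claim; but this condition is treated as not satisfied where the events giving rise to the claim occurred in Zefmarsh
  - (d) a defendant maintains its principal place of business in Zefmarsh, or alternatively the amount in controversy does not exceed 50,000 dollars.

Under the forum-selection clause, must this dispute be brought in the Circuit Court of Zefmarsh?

No

The Circuit Court of Zefmarsh:
  (a) The claim is a consumer claim, not an employment claim, so one alternative holds. Condition met.
  (b) Bram Quill resides in Zefmarsh — that alternative is enough. Satisfied.
  (c) The amount in controversy is 148,500 dollars, which meets the USD 142,000 floor, so one alternative holds. And the carve-out is inapplicable — the operative events occurred in Quenbourne, not Zefmarsh. Satisfied.
  (d) The corporate defendant(s) have their principal place of business in Quenbourne, Ravhaven, Zefria, not Zefmarsh; the amount in controversy is USD 148,500, above the 50,000 dollars ceiling — no alternative holds. Condition not met.
  → The clause does not apply.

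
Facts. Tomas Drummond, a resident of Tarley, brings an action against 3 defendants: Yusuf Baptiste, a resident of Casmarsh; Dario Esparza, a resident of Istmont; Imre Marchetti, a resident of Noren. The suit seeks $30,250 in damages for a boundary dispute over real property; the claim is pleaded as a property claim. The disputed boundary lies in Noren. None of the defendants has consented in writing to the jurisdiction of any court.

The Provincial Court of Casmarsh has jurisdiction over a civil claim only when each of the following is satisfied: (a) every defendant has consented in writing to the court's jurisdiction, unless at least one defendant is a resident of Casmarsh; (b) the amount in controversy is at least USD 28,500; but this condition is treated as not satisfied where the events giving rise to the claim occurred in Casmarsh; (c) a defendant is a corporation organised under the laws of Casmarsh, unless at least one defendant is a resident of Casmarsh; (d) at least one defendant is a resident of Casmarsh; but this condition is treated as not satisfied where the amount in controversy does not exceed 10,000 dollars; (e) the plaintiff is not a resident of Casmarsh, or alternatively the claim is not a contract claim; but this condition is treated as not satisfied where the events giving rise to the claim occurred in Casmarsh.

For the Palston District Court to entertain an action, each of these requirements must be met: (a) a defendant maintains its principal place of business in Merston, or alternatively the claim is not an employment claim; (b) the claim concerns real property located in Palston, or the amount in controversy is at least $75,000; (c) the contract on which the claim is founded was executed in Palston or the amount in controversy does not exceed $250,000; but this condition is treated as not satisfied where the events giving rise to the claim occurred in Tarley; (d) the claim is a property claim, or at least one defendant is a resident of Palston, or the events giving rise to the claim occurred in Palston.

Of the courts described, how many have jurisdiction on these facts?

The Provincial Court of Casmarsh:
  (a) No such written consent has been filed. However, Yusuf Baptiste resides in Casmarsh, so the 'unless' proviso supplies this condition. Satisfied.
  (b) The amount in controversy is $30,250, which meets the USD 28,500 floor. And the carve-out is inapplicable — the operative events occurred in Noren, not Casmarsh. Met.
  (c) No defendant is a corporation. The proviso rescues it, though: Yusuf Baptiste resides in Casmarsh. Condition met.
  (d) Yusuf Baptiste resides in Casmarsh. The exception is not triggered, since the amount in controversy is 30,250 dollars, above the USD 10,000 ceiling. Satisfied.
  (e) The plaintiff resides in Tarley, which is not Casmarsh — that alternative is enough. The exception is not triggered, since the operative events occurred in Noren, not Casmarsh. Met.
  → Every requirement is satisfied — jurisdiction.
The Palston District Court:
  (a) The claim is a property claim, not an employment claim, so one alternative holds. Condition met.
  (b) The property lies in Noren, not Palston; the amount in controversy is USD 30,250, below the USD 75,000 floor — none of the alternatives is met. Not met.
  (c) The amount in controversy is 30,250 dollars, within the $250,000 ceiling, so this disjunct is met. And the carve-out is inapplicable — the operative events occurred in Noren, not Tarley. Met.
  (d) The claim is a property claim, so this disjunct is met. Condition met.
  → Not every requirement is met — no jurisdiction.
Courts with jurisdiction: the Provincial Court of Casmarsh — 1 in total.

1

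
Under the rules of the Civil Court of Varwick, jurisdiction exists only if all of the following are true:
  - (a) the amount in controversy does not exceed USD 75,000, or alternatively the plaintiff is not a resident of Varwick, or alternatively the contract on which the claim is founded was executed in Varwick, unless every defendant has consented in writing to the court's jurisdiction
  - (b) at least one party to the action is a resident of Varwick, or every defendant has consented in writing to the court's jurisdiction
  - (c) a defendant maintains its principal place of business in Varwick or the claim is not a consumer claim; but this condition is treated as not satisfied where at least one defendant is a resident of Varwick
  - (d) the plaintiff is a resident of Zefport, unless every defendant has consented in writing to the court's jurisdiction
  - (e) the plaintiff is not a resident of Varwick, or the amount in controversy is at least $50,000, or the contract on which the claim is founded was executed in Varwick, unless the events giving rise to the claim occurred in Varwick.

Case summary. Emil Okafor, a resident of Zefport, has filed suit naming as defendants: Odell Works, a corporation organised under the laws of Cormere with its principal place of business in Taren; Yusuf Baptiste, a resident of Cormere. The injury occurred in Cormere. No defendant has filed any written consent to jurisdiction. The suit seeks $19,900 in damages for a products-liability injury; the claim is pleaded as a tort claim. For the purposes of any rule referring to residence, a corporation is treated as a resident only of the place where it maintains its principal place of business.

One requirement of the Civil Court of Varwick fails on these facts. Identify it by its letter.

(b)

The Civil Court of Varwick:
  (a) The amount in controversy is 19,900 dollars, within the $75,000 ceiling, so one alternative holds. Met.
  (b) No party resides in Varwick; no such written consent has been filed — none of the alternatives is met. Not satisfied.
  (c) The claim is a tort claim, not a consumer claim — that alternative is enough. The exception is not triggered, since no defendant resides in Varwick (they reside in Taren, Cormere). Satisfied.
  (d) The plaintiff resides in Zefport. Satisfied.
  (e) The plaintiff resides in Zefport, which is not Varwick, which satisfies one of the alternatives. Met.
Only condition (b) fails.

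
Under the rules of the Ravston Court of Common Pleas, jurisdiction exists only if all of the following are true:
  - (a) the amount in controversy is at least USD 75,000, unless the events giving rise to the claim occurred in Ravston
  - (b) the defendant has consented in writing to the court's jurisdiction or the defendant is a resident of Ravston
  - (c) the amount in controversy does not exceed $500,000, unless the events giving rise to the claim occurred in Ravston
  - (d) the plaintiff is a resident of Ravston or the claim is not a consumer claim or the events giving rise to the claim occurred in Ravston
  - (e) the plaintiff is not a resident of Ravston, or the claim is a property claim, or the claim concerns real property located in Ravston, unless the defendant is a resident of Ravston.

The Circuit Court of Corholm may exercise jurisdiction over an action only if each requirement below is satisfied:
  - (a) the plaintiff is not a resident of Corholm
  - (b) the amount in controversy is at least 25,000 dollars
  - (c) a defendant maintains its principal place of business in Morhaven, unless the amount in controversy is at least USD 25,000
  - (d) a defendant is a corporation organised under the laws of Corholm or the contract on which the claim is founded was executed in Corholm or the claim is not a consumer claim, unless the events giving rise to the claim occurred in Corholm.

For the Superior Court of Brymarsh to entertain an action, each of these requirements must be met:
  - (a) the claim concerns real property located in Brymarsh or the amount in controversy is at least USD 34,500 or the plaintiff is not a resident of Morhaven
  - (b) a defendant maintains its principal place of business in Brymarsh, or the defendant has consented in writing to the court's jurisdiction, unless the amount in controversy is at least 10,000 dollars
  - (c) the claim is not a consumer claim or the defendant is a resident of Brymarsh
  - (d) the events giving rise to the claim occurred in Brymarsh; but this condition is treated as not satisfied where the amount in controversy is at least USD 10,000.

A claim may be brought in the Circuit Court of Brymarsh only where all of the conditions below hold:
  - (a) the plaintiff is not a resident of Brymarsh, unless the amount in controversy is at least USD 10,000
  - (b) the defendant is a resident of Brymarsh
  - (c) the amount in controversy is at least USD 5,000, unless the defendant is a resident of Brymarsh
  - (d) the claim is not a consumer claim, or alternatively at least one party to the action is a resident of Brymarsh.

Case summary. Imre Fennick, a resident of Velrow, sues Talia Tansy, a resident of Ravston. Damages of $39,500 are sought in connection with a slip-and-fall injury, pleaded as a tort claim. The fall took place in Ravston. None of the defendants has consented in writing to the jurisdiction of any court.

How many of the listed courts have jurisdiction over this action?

2

The Ravston Court of Common Pleas:
  (a) The amount in controversy is $39,500, below the USD 75,000 floor. However, the operative events occurred in Ravston, so the 'unless' proviso supplies this condition. Met.
  (b) The defendant resides in Ravston, so this disjunct is met. Satisfied.
  (c) The amount in controversy is USD 39,500, within the USD 500,000 ceiling. Met.
  (d) The claim is a tort claim, not a consumer claim — that alternative is enough. Satisfied.
  (e) The plaintiff resides in Velrow, which is not Ravston, which satisfies one of the alternatives. Condition met.
  → Every requirement is satisfied — jurisdiction.
The Circuit Court of Corholm:
  (a) The plaintiff resides in Velrow, which is not Corholm. Condition met.
  (b) The amount in controversy is USD 39,500, which meets the 25,000 dollars floor. Condition met.
  (c) No defendant is a corporation. The proviso rescues it, though: the amount in controversy is USD 39,500, which meets the USD 25,000 floor. Satisfied.
  (d) The claim is a tort claim, not a consumer claim — that alternative is enough. Met.
  → Every requirement is satisfied — jurisdiction.
The Superior Court of Brymarsh:
  (a) The amount in controversy is 39,500 dollars, which meets the USD 34,500 floor, so one alternative holds. Condition met.
  (b) No defendant is a corporation; no such written consent has been filed — none of the alternatives is met. The proviso rescues it, though: the amount in controversy is USD 39,500, which meets the USD 10,000 floor. Satisfied.
  (c) The claim is a tort claim, not a consumer claim, so this disjunct is met. Satisfied.
  (d) The operative events occurred in Ravston, not Brymarsh. Fails.
  → Not every requirement is met — no jurisdiction.
The Circuit Court of Brymarsh:
  (a) The plaintiff resides in Velrow, which is not Brymarsh. Met.
  (b) The defendant resides in Ravston, not Brymarsh. Not satisfied.
  (c) The amount in controversy is USD 39,500, which meets the $5,000 floor. Met.
  (d) The claim is a tort claim, not a consumer claim, which satisfies one of the alternatives. Satisfied.
  → Not every requirement is met — no jurisdiction.
Courts with jurisdiction: the Ravston Court of Common Pleas, the Circuit Court of Corholm — 2 in total.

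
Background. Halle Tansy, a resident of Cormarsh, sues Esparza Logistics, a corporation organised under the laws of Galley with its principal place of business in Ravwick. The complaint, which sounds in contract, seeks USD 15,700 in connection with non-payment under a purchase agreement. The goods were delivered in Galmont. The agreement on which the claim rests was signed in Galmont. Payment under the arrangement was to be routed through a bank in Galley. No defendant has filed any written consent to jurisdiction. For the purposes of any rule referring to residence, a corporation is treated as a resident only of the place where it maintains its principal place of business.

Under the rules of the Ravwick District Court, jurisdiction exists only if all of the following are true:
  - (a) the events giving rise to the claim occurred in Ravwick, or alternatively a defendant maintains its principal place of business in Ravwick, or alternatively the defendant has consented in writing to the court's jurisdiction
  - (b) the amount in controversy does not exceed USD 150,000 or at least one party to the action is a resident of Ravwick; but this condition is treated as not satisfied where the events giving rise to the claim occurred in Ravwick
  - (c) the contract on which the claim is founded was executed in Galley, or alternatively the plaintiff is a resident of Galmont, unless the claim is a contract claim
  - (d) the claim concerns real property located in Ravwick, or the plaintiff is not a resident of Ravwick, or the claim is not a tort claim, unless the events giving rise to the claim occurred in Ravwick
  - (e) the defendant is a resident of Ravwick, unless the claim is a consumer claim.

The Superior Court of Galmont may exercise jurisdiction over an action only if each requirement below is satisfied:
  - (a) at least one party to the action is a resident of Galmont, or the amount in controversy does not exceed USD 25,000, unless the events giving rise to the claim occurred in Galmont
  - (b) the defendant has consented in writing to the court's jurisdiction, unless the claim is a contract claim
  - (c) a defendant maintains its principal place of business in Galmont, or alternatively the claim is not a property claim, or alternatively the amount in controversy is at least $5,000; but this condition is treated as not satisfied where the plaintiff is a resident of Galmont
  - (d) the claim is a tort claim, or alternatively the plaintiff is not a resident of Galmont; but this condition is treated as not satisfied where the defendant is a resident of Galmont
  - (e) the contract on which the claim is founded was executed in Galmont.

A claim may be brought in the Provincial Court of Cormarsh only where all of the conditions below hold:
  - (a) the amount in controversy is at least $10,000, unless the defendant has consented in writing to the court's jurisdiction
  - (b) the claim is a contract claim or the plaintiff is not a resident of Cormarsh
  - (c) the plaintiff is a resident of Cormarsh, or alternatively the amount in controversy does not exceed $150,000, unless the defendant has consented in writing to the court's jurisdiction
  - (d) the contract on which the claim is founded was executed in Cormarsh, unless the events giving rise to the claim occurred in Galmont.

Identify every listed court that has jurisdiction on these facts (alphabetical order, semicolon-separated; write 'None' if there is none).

the Provincial Court of Cormarsh; the Ravwick District Court; the Superior Court of Galmont

The Ravwick District Court:
  (a) Esparza Logistics has its principal place of business in Ravwick, which satisfies one of the alternatives. Satisfied.
  (b) The amount in controversy is 15,700 dollars, within the 150,000 dollars ceiling, so this disjunct is met. The exception is not triggered, since the operative events occurred in Galmont, not Ravwick. Condition met.
  (c) The contract was executed in Galmont, not Galley; the plaintiff resides in Cormarsh, not Galmont — no alternative holds. However, the claim is a contract claim, so the 'unless' proviso supplies this condition. Met.
  (d) The plaintiff resides in Cormarsh, which is not Ravwick, so one alternative holds. Satisfied.
  (e) The defendant resides in Ravwick. Condition met.
  → Every requirement is satisfied — jurisdiction.
The Superior Court of Galmont:
  (a) The amount in controversy is $15,700, within the USD 25,000 ceiling, which satisfies one of the alternatives. Satisfied.
  (b) No such written consent has been filed. However, the claim is a contract claim, so the 'unless' proviso supplies this condition. Condition met.
  (c) The claim is a contract claim, not a property claim, so one alternative holds. And the carve-out is inapplicable — the plaintiff resides in Cormarsh, not Galmont. Satisfied.
  (d) The plaintiff resides in Cormarsh, which is not Galmont, so one alternative holds. And the carve-out is inapplicable — the defendant resides in Ravwick, not Galmont. Met.
  (e) The contract was executed in Galmont. Satisfied.
  → Every requirement is satisfied — jurisdiction.
The Provincial Court of Cormarsh:
  (a) The amount in controversy is USD 15,700, which meets the $10,000 floor. Condition met.
  (b) The claim is a contract claim — that alternative is enough. Satisfied.
  (c) The plaintiff resides in Cormarsh, so one alternative holds. Condition met.
  (d) The contract was executed in Galmont, not Cormarsh. The proviso rescues it, though: the operative events occurred in Galmont. Condition met.
  → All conditions met; jurisdiction exists.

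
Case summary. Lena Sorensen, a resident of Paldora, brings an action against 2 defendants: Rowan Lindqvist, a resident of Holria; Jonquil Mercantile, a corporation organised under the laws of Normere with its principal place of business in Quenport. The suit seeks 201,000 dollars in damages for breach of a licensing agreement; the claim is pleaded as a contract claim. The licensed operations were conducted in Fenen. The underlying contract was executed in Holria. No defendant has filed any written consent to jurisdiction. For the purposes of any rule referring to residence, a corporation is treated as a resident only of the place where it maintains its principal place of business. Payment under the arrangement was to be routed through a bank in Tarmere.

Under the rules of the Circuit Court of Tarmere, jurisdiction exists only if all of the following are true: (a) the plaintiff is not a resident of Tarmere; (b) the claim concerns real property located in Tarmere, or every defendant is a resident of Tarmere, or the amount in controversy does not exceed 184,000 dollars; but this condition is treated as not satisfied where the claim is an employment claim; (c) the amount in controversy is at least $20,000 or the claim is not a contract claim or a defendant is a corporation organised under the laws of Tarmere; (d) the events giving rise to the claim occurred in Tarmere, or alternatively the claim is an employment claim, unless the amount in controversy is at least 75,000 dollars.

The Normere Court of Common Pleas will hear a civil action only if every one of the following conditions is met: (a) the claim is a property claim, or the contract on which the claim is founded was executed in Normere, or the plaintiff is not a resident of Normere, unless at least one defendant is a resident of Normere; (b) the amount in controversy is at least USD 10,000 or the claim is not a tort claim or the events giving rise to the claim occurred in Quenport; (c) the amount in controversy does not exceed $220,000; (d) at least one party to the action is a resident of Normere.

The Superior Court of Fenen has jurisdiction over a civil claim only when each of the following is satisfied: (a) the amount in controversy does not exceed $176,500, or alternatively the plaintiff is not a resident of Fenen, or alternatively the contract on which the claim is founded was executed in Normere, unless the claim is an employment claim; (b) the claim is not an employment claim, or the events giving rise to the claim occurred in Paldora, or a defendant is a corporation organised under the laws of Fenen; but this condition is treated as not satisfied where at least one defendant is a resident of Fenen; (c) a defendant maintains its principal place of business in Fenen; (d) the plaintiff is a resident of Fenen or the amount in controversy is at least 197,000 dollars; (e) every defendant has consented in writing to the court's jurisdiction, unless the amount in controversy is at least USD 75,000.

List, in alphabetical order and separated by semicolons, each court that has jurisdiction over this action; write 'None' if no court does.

None

The Circuit Court of Tarmere:
  (a) The plaintiff resides in Paldora, which is not Tarmere. Satisfied.
  (b) The claim does not concern real property; the defendants reside as follows — Rowan Lindqvist in Holria, Jonquil Mercantile in Quenport — not all in Tarmere; the amount in controversy is $201,000, above the $184,000 ceiling — none of the alternatives is met. Not satisfied.
  (c) The amount in controversy is USD 201,000, which meets the $20,000 floor, which satisfies one of the alternatives. Met.
  (d) The operative events occurred in Fenen, not Tarmere; the claim is a contract claim, not an employment claim — every alternative fails. But the amount in controversy is $201,000, which meets the $75,000 floor, and the 'unless' clause therefore excuses the requirement. Met.
  → The court lacks jurisdiction.
The Normere Court of Common Pleas:
  (a) The plaintiff resides in Paldora, which is not Normere — that alternative is enough. Satisfied.
  (b) The amount in controversy is USD 201,000, which meets the $10,000 floor, which satisfies one of the alternatives. Satisfied.
  (c) The amount in controversy is USD 201,000, within the $220,000 ceiling. Met.
  (d) No party resides in Normere. Fails.
  → At least one condition fails; no jurisdiction.
The Superior Court of Fenen:
  (a) The plaintiff resides in Paldora, which is not Fenen — that alternative is enough. Satisfied.
  (b) The claim is a contract claim, not an employment claim, so one alternative holds. The exception is not triggered, since no defendant resides in Fenen (they reside in Holria, Quenport). Condition met.
  (c) The corporate defendant(s) have their principal place of business in Quenport, not Fenen. Condition not met.
  (d) The amount in controversy is 201,000 dollars, which meets the USD 197,000 floor, so this disjunct is met. Satisfied.
  (e) No such written consent has been filed. However, the amount in controversy is 201,000 dollars, which meets the $75,000 floor, so the 'unless' proviso supplies this condition. Met.
  → Not every requirement is met — no jurisdiction.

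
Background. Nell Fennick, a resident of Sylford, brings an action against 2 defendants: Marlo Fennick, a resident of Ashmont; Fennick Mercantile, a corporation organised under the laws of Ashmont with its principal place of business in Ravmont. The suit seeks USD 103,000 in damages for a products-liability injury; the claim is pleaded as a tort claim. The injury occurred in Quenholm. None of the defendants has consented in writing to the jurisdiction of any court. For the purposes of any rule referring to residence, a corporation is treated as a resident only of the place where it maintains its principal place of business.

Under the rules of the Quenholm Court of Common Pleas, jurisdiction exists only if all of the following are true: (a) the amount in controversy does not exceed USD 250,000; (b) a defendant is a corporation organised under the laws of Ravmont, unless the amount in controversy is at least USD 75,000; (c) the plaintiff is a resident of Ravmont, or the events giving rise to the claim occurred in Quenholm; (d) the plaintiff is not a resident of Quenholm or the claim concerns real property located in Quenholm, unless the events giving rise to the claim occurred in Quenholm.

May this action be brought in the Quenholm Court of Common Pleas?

Yes

The Quenholm Court of Common Pleas:
  (a) The amount in controversy is USD 103,000, within the USD 250,000 ceiling. Met.
  (b) The corporate defendant(s) are organised in Ashmont, not Ravmont. But the amount in controversy is $103,000, which meets the $75,000 floor, and the 'unless' clause therefore excuses the requirement. Condition met.
  (c) The operative events occurred in Quenholm, which satisfies one of the alternatives. Satisfied.
  (d) The plaintiff resides in Sylford, which is not Quenholm, so one alternative holds. Satisfied.
  → All conditions met; jurisdiction exists.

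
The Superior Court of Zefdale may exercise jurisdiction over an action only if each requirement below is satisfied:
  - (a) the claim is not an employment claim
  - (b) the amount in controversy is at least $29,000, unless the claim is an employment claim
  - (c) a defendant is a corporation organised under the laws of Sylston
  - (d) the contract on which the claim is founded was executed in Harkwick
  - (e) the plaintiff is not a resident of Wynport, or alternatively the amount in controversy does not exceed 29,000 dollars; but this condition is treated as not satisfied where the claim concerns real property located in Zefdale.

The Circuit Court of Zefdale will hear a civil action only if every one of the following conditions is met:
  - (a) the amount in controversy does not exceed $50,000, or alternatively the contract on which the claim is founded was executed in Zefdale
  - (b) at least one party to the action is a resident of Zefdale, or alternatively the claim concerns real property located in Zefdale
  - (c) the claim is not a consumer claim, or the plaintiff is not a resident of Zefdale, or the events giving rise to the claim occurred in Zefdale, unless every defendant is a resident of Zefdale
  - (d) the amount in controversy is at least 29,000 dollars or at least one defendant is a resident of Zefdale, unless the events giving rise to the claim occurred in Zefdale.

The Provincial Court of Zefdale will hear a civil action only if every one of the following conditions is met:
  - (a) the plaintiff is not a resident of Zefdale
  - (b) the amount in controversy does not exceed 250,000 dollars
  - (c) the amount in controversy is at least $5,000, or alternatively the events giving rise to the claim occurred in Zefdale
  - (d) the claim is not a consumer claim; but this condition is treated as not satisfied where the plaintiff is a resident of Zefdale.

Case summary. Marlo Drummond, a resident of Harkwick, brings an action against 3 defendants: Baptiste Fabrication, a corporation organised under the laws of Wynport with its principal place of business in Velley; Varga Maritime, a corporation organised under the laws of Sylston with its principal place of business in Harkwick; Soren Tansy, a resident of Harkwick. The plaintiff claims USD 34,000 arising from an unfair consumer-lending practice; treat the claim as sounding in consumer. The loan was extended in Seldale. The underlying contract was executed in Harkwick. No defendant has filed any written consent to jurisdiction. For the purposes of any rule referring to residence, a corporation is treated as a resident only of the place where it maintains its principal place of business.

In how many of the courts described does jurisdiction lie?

1

The Superior Court of Zefdale:
  (a) The claim is a consumer claim, not an employment claim. Satisfied.
  (b) The amount in controversy is USD 34,000, which meets the $29,000 floor. Satisfied.
  (c) Varga Maritime is organised under the laws of Sylston. Satisfied.
  (d) The contract was executed in Harkwick. Satisfied.
  (e) The plaintiff resides in Harkwick, which is not Wynport, which satisfies one of the alternatives. The exception is not triggered, since the claim does not concern real property. Condition met.
  → The court has jurisdiction.
The Circuit Court of Zefdale:
  (a) The amount in controversy is USD 34,000, within the $50,000 ceiling, so this disjunct is met. Satisfied.
  (b) No party resides in Zefdale; the claim does not concern real property — none of the alternatives is met. Not met.
  (c) The plaintiff resides in Harkwick, which is not Zefdale, so this disjunct is met. Condition met.
  (d) The amount in controversy is USD 34,000, which meets the USD 29,000 floor, which satisfies one of the alternatives. Satisfied.
  → No jurisdiction.
The Provincial Court of Zefdale:
  (a) The plaintiff resides in Harkwick, which is not Zefdale. Condition met.
  (b) The amount in controversy is $34,000, within the $250,000 ceiling. Met.
  (c) The amount in controversy is $34,000, which meets the 5,000 dollars floor, so this disjunct is met. Condition met.
  (d) The claim is a consumer claim. Fails.
  → At least one condition fails; no jurisdiction.
Courts with jurisdiction: the Superior Court of Zefdale — 1 in total.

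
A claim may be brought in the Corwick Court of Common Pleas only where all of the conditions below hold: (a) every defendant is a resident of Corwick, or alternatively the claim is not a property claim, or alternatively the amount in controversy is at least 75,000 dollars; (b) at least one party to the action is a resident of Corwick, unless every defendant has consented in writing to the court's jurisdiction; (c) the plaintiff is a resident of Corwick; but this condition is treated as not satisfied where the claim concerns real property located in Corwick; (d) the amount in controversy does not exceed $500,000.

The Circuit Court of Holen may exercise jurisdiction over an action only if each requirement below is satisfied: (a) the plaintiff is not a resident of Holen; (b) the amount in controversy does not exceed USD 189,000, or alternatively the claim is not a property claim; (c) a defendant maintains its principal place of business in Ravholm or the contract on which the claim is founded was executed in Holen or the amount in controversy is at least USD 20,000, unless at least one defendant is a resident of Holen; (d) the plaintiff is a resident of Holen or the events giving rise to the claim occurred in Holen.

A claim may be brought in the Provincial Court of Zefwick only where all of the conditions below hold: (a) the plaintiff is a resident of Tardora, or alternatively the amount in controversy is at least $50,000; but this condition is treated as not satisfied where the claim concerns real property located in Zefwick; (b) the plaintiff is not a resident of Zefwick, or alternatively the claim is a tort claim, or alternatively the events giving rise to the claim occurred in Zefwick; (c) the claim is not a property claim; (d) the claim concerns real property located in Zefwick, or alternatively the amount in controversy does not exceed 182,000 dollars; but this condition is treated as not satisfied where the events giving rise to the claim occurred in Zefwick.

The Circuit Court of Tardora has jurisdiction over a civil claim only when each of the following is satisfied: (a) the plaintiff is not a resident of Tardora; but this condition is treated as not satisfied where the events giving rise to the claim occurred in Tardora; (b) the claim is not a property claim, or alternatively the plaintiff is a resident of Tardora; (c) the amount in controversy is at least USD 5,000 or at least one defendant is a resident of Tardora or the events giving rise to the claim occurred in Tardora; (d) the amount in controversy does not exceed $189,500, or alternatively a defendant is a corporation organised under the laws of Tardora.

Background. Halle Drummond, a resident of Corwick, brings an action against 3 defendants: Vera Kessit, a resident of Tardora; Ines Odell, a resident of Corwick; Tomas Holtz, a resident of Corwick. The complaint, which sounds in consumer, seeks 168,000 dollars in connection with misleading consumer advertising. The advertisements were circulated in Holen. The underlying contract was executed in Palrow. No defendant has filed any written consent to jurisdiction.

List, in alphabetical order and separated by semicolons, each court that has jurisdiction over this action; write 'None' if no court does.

The Corwick Court of Common Pleas:
  (a) The claim is a consumer claim, not a property claim — that alternative is enough. Satisfied.
  (b) Halle Drummond resides in Corwick. Condition met.
  (c) The plaintiff resides in Corwick. The exception is not triggered, since the claim does not concern real property. Satisfied.
  (d) The amount in controversy is USD 168,000, within the $500,000 ceiling. Met.
  → The court has jurisdiction.
The Circuit Court of Holen:
  (a) The plaintiff resides in Corwick, which is not Holen. Met.
  (b) The amount in controversy is USD 168,000, within the 189,000 dollars ceiling — that alternative is enough. Satisfied.
  (c) The amount in controversy is USD 168,000, which meets the USD 20,000 floor, so one alternative holds. Condition met.
  (d) The operative events occurred in Holen, which satisfies one of the alternatives. Satisfied.
  → Jurisdiction lies.
The Provincial Court of Zefwick:
  (a) The amount in controversy is USD 168,000, which meets the USD 50,000 floor — that alternative is enough. The carve-out does not apply: the claim does not concern real property. Met.
  (b) The plaintiff resides in Corwick, which is not Zefwick, which satisfies one of the alternatives. Condition met.
  (c) The claim is a consumer claim, not a property claim. Condition met.
  (d) The amount in controversy is USD 168,000, within the USD 182,000 ceiling — that alternative is enough. And the carve-out is inapplicable — the operative events occurred in Holen, not Zefwick. Satisfied.
  → Every requirement is satisfied — jurisdiction.
The Circuit Court of Tardora:
  (a) The plaintiff resides in Corwick, which is not Tardora. And the carve-out is inapplicable — the operative events occurred in Holen, not Tardora. Satisfied.
  (b) The claim is a consumer claim, not a property claim, so one alternative holds. Satisfied.
  (c) The amount in controversy is 168,000 dollars, which meets the $5,000 floor — that alternative is enough. Met.
  (d) The amount in controversy is 168,000 dollars, within the $189,500 ceiling, which satisfies one of the alternatives. Satisfied.
  → All conditions met; jurisdiction exists.

the Circuit Court of Holen; the Circuit Court of Tardora; the Corwick Court of Common Pleas; the Provincial Court of Zefwick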